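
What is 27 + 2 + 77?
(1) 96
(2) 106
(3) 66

First: 27 + 2 = 29
Then: 29 + 77 = 106
2) 106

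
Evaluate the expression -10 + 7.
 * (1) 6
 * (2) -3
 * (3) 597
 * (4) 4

-10 + 7 = -3
2) -3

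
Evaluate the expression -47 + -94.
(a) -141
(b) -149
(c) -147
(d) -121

-47 + -94 = -141
a) -141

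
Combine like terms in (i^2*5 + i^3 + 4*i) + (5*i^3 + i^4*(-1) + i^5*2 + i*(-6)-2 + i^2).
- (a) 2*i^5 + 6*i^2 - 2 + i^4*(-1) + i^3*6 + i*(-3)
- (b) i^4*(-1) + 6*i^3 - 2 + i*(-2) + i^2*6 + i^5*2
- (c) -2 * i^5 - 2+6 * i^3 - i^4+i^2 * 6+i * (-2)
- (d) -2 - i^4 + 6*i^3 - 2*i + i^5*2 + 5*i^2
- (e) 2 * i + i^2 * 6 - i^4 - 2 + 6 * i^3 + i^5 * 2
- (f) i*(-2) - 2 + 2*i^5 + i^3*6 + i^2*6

Adding the polynomials and combining like terms:
(i^2*5 + i^3 + 4*i) + (5*i^3 + i^4*(-1) + i^5*2 + i*(-6) - 2 + i^2)
= i^4*(-1) + 6*i^3 - 2 + i*(-2) + i^2*6 + i^5*2
b) i^4*(-1) + 6*i^3 - 2 + i*(-2) + i^2*6 + i^5*2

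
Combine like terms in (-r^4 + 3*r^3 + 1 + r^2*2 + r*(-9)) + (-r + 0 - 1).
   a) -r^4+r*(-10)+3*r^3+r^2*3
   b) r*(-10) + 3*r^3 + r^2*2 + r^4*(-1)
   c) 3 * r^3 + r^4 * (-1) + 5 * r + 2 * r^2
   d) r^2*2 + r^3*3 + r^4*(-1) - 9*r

Adding the polynomials and combining like terms:
(-r^4 + 3*r^3 + 1 + r^2*2 + r*(-9)) + (-r + 0 - 1)
= r*(-10) + 3*r^3 + r^2*2 + r^4*(-1)
b) r*(-10) + 3*r^3 + r^2*2 + r^4*(-1)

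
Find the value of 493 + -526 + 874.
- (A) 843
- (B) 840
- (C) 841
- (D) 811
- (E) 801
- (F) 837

First: 493 + -526 = -33
Then: -33 + 874 = 841
C) 841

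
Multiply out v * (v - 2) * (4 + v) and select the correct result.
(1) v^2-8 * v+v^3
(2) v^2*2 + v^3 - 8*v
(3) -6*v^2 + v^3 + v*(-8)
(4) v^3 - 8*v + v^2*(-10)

Expanding v * (v - 2) * (4 + v):
= v^2*2 + v^3 - 8*v
2) v^2*2 + v^3 - 8*v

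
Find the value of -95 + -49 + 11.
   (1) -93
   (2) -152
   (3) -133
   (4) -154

First: -95 + -49 = -144
Then: -144 + 11 = -133
3) -133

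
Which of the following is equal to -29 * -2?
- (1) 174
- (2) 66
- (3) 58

-29 * -2 = 58
3) 58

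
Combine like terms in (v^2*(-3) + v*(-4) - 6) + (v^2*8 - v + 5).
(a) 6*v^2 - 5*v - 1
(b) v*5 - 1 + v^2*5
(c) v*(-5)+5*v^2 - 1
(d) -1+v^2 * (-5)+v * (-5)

Adding the polynomials and combining like terms:
(v^2*(-3) + v*(-4) - 6) + (v^2*8 - v + 5)
= v*(-5)+5*v^2 - 1
c) v*(-5)+5*v^2 - 1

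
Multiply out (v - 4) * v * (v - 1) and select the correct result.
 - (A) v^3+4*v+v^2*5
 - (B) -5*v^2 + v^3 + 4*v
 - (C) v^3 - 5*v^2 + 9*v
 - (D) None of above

Expanding (v - 4) * v * (v - 1):
= -5*v^2 + v^3 + 4*v
B) -5*v^2 + v^3 + 4*v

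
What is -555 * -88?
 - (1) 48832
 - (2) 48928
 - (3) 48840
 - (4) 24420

-555 * -88 = 48840
3) 48840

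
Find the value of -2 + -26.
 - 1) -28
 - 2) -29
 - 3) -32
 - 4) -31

-2 + -26 = -28
1) -28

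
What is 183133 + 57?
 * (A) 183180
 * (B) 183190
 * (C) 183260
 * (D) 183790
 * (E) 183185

183133 + 57 = 183190
B) 183190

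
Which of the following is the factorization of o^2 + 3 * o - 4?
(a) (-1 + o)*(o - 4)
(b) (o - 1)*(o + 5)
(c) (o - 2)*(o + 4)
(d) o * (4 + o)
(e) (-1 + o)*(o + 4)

We need to factor o^2 + 3 * o - 4.
The factored form is (-1 + o)*(o + 4).
e) (-1 + o)*(o + 4)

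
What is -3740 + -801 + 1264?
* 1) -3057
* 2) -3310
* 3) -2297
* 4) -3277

First: -3740 + -801 = -4541
Then: -4541 + 1264 = -3277
4) -3277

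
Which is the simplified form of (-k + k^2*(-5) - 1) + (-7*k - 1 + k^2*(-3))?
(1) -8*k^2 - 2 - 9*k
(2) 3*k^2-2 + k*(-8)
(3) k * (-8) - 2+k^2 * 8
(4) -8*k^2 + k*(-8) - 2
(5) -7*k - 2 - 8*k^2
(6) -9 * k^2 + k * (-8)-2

Adding the polynomials and combining like terms:
(-k + k^2*(-5) - 1) + (-7*k - 1 + k^2*(-3))
= -8*k^2 + k*(-8) - 2
4) -8*k^2 + k*(-8) - 2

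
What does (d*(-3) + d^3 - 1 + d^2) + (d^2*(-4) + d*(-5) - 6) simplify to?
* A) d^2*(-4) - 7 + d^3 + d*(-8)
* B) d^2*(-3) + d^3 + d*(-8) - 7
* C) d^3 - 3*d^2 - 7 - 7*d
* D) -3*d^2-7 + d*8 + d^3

Adding the polynomials and combining like terms:
(d*(-3) + d^3 - 1 + d^2) + (d^2*(-4) + d*(-5) - 6)
= d^2*(-3) + d^3 + d*(-8) - 7
B) d^2*(-3) + d^3 + d*(-8) - 7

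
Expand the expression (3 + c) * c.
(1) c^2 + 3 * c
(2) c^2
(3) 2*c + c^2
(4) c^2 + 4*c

Expanding (3 + c) * c:
= c^2 + 3 * c
1) c^2 + 3 * c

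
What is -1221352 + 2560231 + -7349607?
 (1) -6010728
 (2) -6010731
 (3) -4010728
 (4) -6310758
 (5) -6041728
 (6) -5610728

First: -1221352 + 2560231 = 1338879
Then: 1338879 + -7349607 = -6010728
1) -6010728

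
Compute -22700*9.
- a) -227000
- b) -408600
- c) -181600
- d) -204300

-22700 * 9 = -204300
d) -204300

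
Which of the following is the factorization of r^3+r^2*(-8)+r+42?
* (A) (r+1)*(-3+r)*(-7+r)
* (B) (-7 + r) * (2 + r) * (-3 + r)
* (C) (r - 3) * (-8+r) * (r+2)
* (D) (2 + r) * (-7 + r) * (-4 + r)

We need to factor r^3+r^2*(-8)+r+42.
The factored form is (-7 + r) * (2 + r) * (-3 + r).
B) (-7 + r) * (2 + r) * (-3 + r)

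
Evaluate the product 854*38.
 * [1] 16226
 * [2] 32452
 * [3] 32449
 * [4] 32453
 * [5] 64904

854 * 38 = 32452
2) 32452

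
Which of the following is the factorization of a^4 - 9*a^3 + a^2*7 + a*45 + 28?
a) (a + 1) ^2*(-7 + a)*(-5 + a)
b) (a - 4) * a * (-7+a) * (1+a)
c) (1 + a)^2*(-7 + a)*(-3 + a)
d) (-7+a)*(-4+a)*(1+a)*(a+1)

We need to factor a^4 - 9*a^3 + a^2*7 + a*45 + 28.
The factored form is (-7+a)*(-4+a)*(1+a)*(a+1).
d) (-7+a)*(-4+a)*(1+a)*(a+1)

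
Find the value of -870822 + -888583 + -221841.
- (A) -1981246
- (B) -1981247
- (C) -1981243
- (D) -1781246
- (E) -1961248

First: -870822 + -888583 = -1759405
Then: -1759405 + -221841 = -1981246
A) -1981246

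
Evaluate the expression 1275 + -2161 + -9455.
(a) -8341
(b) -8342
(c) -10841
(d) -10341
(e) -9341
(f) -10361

First: 1275 + -2161 = -886
Then: -886 + -9455 = -10341
d) -10341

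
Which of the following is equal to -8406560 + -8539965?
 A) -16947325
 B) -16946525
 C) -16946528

-8406560 + -8539965 = -16946525
B) -16946525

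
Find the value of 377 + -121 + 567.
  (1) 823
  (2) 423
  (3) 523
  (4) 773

First: 377 + -121 = 256
Then: 256 + 567 = 823
1) 823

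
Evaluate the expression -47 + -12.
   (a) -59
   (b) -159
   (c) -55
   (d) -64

-47 + -12 = -59
a) -59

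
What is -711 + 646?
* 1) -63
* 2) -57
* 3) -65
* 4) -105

-711 + 646 = -65
3) -65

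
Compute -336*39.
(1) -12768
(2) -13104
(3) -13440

-336 * 39 = -13104
2) -13104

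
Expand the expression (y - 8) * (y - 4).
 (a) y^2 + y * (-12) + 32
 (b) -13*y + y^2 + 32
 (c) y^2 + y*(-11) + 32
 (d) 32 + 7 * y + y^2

Expanding (y - 8) * (y - 4):
= y^2 + y * (-12) + 32
a) y^2 + y * (-12) + 32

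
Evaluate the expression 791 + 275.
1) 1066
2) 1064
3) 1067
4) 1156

791 + 275 = 1066
1) 1066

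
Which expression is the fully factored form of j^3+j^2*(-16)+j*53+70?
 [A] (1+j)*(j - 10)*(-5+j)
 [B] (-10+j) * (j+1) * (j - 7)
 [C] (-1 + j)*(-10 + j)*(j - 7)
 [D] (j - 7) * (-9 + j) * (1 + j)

We need to factor j^3+j^2*(-16)+j*53+70.
The factored form is (-10+j) * (j+1) * (j - 7).
B) (-10+j) * (j+1) * (j - 7)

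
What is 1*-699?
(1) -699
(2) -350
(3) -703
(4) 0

1 * -699 = -699
1) -699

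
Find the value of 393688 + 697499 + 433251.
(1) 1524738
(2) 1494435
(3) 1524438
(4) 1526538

First: 393688 + 697499 = 1091187
Then: 1091187 + 433251 = 1524438
3) 1524438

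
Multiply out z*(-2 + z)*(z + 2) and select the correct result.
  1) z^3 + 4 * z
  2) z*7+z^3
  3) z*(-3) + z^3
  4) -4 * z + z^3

Expanding z*(-2 + z)*(z + 2):
= -4 * z + z^3
4) -4 * z + z^3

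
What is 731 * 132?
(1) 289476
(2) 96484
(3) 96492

731 * 132 = 96492
3) 96492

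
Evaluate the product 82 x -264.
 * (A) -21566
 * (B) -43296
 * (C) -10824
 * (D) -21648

82 * -264 = -21648
D) -21648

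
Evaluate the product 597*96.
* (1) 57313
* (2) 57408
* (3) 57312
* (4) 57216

597 * 96 = 57312
3) 57312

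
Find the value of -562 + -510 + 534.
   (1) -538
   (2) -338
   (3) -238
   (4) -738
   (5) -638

First: -562 + -510 = -1072
Then: -1072 + 534 = -538
1) -538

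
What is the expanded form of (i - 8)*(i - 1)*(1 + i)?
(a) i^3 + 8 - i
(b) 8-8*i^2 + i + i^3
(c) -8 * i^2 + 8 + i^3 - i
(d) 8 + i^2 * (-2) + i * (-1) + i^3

Expanding (i - 8)*(i - 1)*(1 + i):
= -8 * i^2 + 8 + i^3 - i
c) -8 * i^2 + 8 + i^3 - i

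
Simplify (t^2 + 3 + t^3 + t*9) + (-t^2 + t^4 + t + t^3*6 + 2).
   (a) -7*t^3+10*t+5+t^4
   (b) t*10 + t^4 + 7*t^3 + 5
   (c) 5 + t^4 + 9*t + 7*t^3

Adding the polynomials and combining like terms:
(t^2 + 3 + t^3 + t*9) + (-t^2 + t^4 + t + t^3*6 + 2)
= t*10 + t^4 + 7*t^3 + 5
b) t*10 + t^4 + 7*t^3 + 5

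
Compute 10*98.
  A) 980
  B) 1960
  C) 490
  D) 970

10 * 98 = 980
A) 980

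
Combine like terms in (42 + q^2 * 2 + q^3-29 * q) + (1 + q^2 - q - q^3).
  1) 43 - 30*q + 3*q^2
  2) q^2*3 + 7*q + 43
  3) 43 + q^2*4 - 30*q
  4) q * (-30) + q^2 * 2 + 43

Adding the polynomials and combining like terms:
(42 + q^2*2 + q^3 - 29*q) + (1 + q^2 - q - q^3)
= 43 - 30*q + 3*q^2
1) 43 - 30*q + 3*q^2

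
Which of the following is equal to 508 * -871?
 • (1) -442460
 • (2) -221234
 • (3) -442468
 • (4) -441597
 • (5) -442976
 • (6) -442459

508 * -871 = -442468
3) -442468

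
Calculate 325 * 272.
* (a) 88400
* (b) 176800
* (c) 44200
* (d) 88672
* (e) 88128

325 * 272 = 88400
a) 88400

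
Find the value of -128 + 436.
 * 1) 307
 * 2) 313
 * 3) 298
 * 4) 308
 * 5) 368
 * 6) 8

-128 + 436 = 308
4) 308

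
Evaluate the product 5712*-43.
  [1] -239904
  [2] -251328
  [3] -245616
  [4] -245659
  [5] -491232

5712 * -43 = -245616
3) -245616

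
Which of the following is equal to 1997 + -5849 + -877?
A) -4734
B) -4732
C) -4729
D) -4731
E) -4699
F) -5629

First: 1997 + -5849 = -3852
Then: -3852 + -877 = -4729
C) -4729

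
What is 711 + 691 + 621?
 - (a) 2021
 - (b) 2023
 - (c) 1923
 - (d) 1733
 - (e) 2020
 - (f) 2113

First: 711 + 691 = 1402
Then: 1402 + 621 = 2023
b) 2023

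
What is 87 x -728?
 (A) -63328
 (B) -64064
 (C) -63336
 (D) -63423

87 * -728 = -63336
C) -63336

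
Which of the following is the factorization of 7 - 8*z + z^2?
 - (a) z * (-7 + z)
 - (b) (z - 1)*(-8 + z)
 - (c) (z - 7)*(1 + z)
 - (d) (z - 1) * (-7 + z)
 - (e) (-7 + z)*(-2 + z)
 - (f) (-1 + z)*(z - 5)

We need to factor 7 - 8*z + z^2.
The factored form is (z - 1) * (-7 + z).
d) (z - 1) * (-7 + z)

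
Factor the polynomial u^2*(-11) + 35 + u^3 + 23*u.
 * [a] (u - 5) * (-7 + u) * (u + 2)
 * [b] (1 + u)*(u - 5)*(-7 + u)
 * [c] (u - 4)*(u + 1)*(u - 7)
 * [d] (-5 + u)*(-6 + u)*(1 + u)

We need to factor u^2*(-11) + 35 + u^3 + 23*u.
The factored form is (1 + u)*(u - 5)*(-7 + u).
b) (1 + u)*(u - 5)*(-7 + u)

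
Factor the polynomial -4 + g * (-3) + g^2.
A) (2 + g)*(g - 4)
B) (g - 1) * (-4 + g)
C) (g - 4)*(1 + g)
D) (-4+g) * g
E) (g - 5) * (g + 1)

We need to factor -4 + g * (-3) + g^2.
The factored form is (g - 4)*(1 + g).
C) (g - 4)*(1 + g)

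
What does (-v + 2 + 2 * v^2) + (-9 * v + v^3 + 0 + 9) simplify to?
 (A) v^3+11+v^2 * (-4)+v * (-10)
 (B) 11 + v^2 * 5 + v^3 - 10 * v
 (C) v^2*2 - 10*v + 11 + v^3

Adding the polynomials and combining like terms:
(-v + 2 + 2*v^2) + (-9*v + v^3 + 0 + 9)
= v^2*2 - 10*v + 11 + v^3
C) v^2*2 - 10*v + 11 + v^3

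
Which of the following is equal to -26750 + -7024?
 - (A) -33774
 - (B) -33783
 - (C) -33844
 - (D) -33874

-26750 + -7024 = -33774
A) -33774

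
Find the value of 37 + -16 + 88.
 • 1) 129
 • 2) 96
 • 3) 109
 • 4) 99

First: 37 + -16 = 21
Then: 21 + 88 = 109
3) 109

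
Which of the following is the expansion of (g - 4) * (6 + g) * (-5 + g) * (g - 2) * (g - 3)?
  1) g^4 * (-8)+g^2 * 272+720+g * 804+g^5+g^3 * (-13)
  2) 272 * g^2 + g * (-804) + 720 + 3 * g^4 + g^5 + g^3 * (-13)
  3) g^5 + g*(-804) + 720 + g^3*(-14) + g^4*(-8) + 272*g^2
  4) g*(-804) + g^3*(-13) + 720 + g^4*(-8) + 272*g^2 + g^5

Expanding (g - 4) * (6 + g) * (-5 + g) * (g - 2) * (g - 3):
= g*(-804) + g^3*(-13) + 720 + g^4*(-8) + 272*g^2 + g^5
4) g*(-804) + g^3*(-13) + 720 + g^4*(-8) + 272*g^2 + g^5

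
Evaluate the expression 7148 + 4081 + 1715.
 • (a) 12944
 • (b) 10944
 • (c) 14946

First: 7148 + 4081 = 11229
Then: 11229 + 1715 = 12944
a) 12944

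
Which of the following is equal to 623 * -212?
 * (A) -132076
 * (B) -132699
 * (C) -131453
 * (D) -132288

623 * -212 = -132076
A) -132076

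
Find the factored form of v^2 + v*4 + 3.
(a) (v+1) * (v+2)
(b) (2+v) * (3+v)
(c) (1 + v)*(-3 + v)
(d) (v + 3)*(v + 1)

We need to factor v^2 + v*4 + 3.
The factored form is (v + 3)*(v + 1).
d) (v + 3)*(v + 1)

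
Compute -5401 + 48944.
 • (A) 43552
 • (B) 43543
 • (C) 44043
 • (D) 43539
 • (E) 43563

-5401 + 48944 = 43543
B) 43543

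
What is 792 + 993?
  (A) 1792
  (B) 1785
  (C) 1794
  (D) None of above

792 + 993 = 1785
B) 1785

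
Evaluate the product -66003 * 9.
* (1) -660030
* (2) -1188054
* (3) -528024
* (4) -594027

-66003 * 9 = -594027
4) -594027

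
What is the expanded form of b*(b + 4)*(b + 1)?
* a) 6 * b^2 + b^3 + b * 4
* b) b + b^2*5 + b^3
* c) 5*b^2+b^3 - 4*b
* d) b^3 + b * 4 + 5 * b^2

Expanding b*(b + 4)*(b + 1):
= b^3 + b * 4 + 5 * b^2
d) b^3 + b * 4 + 5 * b^2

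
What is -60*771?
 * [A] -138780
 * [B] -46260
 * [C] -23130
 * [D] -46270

-60 * 771 = -46260
B) -46260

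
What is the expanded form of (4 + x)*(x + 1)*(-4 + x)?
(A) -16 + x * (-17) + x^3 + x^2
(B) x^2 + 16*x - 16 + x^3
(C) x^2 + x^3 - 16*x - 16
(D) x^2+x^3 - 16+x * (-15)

Expanding (4 + x)*(x + 1)*(-4 + x):
= x^2 + x^3 - 16*x - 16
C) x^2 + x^3 - 16*x - 16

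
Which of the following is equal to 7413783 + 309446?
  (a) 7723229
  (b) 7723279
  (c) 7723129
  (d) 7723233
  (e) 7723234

7413783 + 309446 = 7723229
a) 7723229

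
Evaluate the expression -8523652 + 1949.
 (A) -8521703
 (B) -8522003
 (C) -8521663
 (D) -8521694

-8523652 + 1949 = -8521703
A) -8521703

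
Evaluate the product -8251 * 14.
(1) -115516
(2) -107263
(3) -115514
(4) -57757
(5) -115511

-8251 * 14 = -115514
3) -115514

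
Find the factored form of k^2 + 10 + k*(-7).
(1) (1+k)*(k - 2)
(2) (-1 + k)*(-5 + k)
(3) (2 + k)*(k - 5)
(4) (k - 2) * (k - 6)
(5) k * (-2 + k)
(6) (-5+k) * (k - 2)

We need to factor k^2 + 10 + k*(-7).
The factored form is (-5+k) * (k - 2).
6) (-5+k) * (k - 2)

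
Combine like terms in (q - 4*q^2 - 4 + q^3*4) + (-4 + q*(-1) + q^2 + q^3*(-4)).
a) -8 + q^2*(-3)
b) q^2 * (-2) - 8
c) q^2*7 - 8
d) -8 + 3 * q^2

Adding the polynomials and combining like terms:
(q - 4*q^2 - 4 + q^3*4) + (-4 + q*(-1) + q^2 + q^3*(-4))
= -8 + q^2*(-3)
a) -8 + q^2*(-3)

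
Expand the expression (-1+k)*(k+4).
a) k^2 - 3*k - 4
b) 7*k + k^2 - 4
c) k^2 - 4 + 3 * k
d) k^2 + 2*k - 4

Expanding (-1+k)*(k+4):
= k^2 - 4 + 3 * k
c) k^2 - 4 + 3 * k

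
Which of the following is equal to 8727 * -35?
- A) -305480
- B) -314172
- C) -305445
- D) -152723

8727 * -35 = -305445
C) -305445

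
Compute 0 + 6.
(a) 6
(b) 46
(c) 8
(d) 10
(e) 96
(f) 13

0 + 6 = 6
a) 6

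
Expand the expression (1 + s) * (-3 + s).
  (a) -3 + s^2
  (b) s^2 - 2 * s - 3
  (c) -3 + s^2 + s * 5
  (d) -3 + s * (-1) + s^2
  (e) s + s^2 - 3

Expanding (1 + s) * (-3 + s):
= s^2 - 2 * s - 3
b) s^2 - 2 * s - 3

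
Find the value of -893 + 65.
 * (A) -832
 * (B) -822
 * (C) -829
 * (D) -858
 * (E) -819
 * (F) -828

-893 + 65 = -828
F) -828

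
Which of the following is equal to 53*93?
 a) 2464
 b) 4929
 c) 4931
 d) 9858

53 * 93 = 4929
b) 4929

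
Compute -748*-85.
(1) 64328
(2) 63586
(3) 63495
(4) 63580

-748 * -85 = 63580
4) 63580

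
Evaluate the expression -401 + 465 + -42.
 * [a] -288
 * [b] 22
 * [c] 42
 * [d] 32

First: -401 + 465 = 64
Then: 64 + -42 = 22
b) 22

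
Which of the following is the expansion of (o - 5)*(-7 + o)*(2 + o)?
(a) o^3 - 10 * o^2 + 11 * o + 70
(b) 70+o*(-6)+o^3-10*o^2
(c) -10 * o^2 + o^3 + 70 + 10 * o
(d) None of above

Expanding (o - 5)*(-7 + o)*(2 + o):
= o^3 - 10 * o^2 + 11 * o + 70
a) o^3 - 10 * o^2 + 11 * o + 70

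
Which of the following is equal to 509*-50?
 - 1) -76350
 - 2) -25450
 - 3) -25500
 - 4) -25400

509 * -50 = -25450
2) -25450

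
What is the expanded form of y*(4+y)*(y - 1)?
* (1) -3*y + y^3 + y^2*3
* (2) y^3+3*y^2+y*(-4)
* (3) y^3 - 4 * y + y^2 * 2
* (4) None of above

Expanding y*(4+y)*(y - 1):
= y^3+3*y^2+y*(-4)
2) y^3+3*y^2+y*(-4)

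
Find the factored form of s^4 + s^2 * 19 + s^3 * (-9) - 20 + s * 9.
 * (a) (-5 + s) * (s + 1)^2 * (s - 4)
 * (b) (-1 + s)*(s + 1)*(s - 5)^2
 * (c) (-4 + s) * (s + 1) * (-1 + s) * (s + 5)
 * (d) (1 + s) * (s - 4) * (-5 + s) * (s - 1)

We need to factor s^4 + s^2 * 19 + s^3 * (-9) - 20 + s * 9.
The factored form is (1 + s) * (s - 4) * (-5 + s) * (s - 1).
d) (1 + s) * (s - 4) * (-5 + s) * (s - 1)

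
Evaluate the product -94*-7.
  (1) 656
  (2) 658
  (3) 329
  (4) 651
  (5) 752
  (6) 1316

-94 * -7 = 658
2) 658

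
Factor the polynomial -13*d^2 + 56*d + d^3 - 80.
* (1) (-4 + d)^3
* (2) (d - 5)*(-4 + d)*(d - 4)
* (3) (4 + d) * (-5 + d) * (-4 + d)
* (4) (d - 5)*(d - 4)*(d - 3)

We need to factor -13*d^2 + 56*d + d^3 - 80.
The factored form is (d - 5)*(-4 + d)*(d - 4).
2) (d - 5)*(-4 + d)*(d - 4)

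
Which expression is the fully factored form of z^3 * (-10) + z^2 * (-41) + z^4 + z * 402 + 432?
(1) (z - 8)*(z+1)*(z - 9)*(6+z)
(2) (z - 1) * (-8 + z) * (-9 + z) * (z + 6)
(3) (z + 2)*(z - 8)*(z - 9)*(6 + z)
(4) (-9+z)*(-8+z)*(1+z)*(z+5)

We need to factor z^3 * (-10) + z^2 * (-41) + z^4 + z * 402 + 432.
The factored form is (z - 8)*(z+1)*(z - 9)*(6+z).
1) (z - 8)*(z+1)*(z - 9)*(6+z)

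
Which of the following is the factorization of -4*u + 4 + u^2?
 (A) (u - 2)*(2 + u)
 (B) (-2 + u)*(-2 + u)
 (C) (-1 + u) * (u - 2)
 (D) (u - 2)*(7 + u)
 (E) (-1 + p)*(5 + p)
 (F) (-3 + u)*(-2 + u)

We need to factor -4*u + 4 + u^2.
The factored form is (-2 + u)*(-2 + u).
B) (-2 + u)*(-2 + u)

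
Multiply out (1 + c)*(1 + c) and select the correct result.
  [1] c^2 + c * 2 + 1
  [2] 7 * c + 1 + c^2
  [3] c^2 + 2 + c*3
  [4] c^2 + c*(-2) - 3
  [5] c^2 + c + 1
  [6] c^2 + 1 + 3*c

Expanding (1 + c)*(1 + c):
= c^2 + c * 2 + 1
1) c^2 + c * 2 + 1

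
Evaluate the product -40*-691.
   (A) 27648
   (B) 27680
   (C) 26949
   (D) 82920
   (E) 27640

-40 * -691 = 27640
E) 27640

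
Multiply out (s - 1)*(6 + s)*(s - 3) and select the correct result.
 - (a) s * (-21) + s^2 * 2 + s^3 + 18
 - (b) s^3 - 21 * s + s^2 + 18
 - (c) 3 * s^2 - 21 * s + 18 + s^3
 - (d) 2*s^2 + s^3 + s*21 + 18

Expanding (s - 1)*(6 + s)*(s - 3):
= s * (-21) + s^2 * 2 + s^3 + 18
a) s * (-21) + s^2 * 2 + s^3 + 18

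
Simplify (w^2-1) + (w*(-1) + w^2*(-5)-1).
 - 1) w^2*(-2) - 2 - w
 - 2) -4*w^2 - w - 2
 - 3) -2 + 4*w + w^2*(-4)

Adding the polynomials and combining like terms:
(w^2 - 1) + (w*(-1) + w^2*(-5) - 1)
= -4*w^2 - w - 2
2) -4*w^2 - w - 2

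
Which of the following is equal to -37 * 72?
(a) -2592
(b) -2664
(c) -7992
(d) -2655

-37 * 72 = -2664
b) -2664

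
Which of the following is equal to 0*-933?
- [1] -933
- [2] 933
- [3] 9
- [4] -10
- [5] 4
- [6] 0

0 * -933 = 0
6) 0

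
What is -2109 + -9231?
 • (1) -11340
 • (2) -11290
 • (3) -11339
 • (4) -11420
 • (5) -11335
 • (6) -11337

-2109 + -9231 = -11340
1) -11340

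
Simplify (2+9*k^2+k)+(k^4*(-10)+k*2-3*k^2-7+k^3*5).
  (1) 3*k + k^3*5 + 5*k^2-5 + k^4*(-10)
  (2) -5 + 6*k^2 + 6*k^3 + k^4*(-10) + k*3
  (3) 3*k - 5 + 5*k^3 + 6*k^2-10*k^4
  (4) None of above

Adding the polynomials and combining like terms:
(2 + 9*k^2 + k) + (k^4*(-10) + k*2 - 3*k^2 - 7 + k^3*5)
= 3*k - 5 + 5*k^3 + 6*k^2-10*k^4
3) 3*k - 5 + 5*k^3 + 6*k^2-10*k^4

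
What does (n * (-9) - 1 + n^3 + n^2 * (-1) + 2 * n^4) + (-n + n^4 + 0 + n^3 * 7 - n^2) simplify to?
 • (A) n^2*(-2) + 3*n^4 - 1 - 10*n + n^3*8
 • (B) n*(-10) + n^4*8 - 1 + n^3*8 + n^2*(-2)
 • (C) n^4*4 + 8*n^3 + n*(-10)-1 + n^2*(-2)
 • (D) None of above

Adding the polynomials and combining like terms:
(n*(-9) - 1 + n^3 + n^2*(-1) + 2*n^4) + (-n + n^4 + 0 + n^3*7 - n^2)
= n^2*(-2) + 3*n^4 - 1 - 10*n + n^3*8
A) n^2*(-2) + 3*n^4 - 1 - 10*n + n^3*8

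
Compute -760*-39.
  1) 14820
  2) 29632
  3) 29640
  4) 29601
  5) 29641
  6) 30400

-760 * -39 = 29640
3) 29640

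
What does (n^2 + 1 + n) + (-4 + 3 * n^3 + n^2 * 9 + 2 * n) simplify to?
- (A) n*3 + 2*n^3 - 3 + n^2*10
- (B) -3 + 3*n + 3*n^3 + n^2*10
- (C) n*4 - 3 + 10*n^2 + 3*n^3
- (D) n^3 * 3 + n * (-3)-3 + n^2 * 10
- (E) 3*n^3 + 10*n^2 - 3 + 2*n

Adding the polynomials and combining like terms:
(n^2 + 1 + n) + (-4 + 3*n^3 + n^2*9 + 2*n)
= -3 + 3*n + 3*n^3 + n^2*10
B) -3 + 3*n + 3*n^3 + n^2*10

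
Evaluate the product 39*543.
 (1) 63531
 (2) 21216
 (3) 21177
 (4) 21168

39 * 543 = 21177
3) 21177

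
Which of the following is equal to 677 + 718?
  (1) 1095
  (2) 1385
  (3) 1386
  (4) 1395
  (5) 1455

677 + 718 = 1395
4) 1395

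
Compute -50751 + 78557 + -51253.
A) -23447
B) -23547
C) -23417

First: -50751 + 78557 = 27806
Then: 27806 + -51253 = -23447
A) -23447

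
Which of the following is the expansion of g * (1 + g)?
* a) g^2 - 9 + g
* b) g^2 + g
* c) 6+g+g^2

Expanding g * (1 + g):
= g^2 + g
b) g^2 + g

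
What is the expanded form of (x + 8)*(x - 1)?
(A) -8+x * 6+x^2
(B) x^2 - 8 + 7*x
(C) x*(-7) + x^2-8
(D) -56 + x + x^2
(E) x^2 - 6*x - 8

Expanding (x + 8)*(x - 1):
= x^2 - 8 + 7*x
B) x^2 - 8 + 7*x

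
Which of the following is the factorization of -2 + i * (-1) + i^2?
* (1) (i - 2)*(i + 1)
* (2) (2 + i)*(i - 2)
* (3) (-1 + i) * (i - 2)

We need to factor -2 + i * (-1) + i^2.
The factored form is (i - 2)*(i + 1).
1) (i - 2)*(i + 1)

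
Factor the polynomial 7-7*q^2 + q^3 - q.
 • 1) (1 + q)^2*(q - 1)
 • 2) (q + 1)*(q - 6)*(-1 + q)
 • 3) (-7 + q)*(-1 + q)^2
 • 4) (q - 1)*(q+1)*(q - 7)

We need to factor 7-7*q^2 + q^3 - q.
The factored form is (q - 1)*(q+1)*(q - 7).
4) (q - 1)*(q+1)*(q - 7)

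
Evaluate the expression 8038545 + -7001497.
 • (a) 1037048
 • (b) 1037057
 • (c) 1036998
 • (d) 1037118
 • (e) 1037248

8038545 + -7001497 = 1037048
a) 1037048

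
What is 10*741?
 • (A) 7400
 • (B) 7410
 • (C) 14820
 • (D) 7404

10 * 741 = 7410
B) 7410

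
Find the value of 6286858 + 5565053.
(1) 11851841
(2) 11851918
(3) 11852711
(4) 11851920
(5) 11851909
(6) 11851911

6286858 + 5565053 = 11851911
6) 11851911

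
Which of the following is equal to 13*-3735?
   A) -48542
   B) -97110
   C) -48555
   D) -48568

13 * -3735 = -48555
C) -48555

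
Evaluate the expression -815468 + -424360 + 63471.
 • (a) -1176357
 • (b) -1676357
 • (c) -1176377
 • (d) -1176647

First: -815468 + -424360 = -1239828
Then: -1239828 + 63471 = -1176357
a) -1176357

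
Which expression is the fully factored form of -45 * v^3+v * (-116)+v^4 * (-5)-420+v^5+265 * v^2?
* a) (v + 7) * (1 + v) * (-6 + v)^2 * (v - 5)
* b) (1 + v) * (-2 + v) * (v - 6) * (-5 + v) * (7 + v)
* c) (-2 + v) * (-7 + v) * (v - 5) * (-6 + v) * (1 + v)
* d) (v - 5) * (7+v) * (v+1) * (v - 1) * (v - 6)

We need to factor -45 * v^3+v * (-116)+v^4 * (-5)-420+v^5+265 * v^2.
The factored form is (1 + v) * (-2 + v) * (v - 6) * (-5 + v) * (7 + v).
b) (1 + v) * (-2 + v) * (v - 6) * (-5 + v) * (7 + v)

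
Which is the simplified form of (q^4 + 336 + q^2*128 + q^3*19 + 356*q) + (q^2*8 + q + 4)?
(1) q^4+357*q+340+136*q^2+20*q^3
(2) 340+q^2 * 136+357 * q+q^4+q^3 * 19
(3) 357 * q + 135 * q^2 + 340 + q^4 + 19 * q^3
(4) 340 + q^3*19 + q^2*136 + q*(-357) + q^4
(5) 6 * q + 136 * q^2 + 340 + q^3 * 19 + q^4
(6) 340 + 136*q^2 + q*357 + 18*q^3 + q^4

Adding the polynomials and combining like terms:
(q^4 + 336 + q^2*128 + q^3*19 + 356*q) + (q^2*8 + q + 4)
= 340+q^2 * 136+357 * q+q^4+q^3 * 19
2) 340+q^2 * 136+357 * q+q^4+q^3 * 19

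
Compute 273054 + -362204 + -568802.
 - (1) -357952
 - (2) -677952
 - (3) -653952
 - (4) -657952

First: 273054 + -362204 = -89150
Then: -89150 + -568802 = -657952
4) -657952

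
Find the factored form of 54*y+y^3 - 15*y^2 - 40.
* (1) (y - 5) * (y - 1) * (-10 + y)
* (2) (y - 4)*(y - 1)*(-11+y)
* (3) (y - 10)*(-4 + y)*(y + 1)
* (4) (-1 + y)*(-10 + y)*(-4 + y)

We need to factor 54*y+y^3 - 15*y^2 - 40.
The factored form is (-1 + y)*(-10 + y)*(-4 + y).
4) (-1 + y)*(-10 + y)*(-4 + y)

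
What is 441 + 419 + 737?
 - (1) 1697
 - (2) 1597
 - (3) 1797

First: 441 + 419 = 860
Then: 860 + 737 = 1597
2) 1597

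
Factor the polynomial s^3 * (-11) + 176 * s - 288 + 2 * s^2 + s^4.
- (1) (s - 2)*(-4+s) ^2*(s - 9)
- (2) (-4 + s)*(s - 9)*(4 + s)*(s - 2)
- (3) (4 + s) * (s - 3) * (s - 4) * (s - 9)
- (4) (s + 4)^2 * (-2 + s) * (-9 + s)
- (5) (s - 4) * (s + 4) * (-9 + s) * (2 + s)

We need to factor s^3 * (-11) + 176 * s - 288 + 2 * s^2 + s^4.
The factored form is (-4 + s)*(s - 9)*(4 + s)*(s - 2).
2) (-4 + s)*(s - 9)*(4 + s)*(s - 2)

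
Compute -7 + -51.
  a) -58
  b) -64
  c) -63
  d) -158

-7 + -51 = -58
a) -58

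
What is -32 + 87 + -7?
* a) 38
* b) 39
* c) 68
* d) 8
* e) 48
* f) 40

First: -32 + 87 = 55
Then: 55 + -7 = 48
e) 48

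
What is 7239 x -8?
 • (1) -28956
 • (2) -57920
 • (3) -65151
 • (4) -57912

7239 * -8 = -57912
4) -57912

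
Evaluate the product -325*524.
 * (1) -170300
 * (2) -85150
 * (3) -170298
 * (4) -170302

-325 * 524 = -170300
1) -170300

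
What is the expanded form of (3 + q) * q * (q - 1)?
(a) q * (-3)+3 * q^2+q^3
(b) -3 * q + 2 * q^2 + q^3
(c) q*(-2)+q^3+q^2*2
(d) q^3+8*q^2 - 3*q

Expanding (3 + q) * q * (q - 1):
= -3 * q + 2 * q^2 + q^3
b) -3 * q + 2 * q^2 + q^3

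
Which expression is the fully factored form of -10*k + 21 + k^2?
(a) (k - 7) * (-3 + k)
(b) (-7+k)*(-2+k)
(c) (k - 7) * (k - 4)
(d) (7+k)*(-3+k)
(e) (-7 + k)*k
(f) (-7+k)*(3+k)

We need to factor -10*k + 21 + k^2.
The factored form is (k - 7) * (-3 + k).
a) (k - 7) * (-3 + k)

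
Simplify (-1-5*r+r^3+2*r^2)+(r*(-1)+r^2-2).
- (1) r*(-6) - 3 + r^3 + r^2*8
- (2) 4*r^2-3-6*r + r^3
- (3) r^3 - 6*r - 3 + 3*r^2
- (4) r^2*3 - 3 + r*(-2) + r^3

Adding the polynomials and combining like terms:
(-1 - 5*r + r^3 + 2*r^2) + (r*(-1) + r^2 - 2)
= r^3 - 6*r - 3 + 3*r^2
3) r^3 - 6*r - 3 + 3*r^2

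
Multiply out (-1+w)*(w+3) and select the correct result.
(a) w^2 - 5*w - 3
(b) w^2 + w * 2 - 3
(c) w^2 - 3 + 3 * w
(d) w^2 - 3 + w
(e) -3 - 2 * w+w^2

Expanding (-1+w)*(w+3):
= w^2 + w * 2 - 3
b) w^2 + w * 2 - 3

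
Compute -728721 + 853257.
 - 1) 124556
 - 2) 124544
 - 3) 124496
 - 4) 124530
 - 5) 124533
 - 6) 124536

-728721 + 853257 = 124536
6) 124536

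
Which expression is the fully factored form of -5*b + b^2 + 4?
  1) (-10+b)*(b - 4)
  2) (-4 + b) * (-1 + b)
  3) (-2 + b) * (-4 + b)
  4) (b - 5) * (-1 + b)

We need to factor -5*b + b^2 + 4.
The factored form is (-4 + b) * (-1 + b).
2) (-4 + b) * (-1 + b)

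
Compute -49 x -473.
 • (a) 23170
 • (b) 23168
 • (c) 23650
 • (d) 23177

-49 * -473 = 23177
d) 23177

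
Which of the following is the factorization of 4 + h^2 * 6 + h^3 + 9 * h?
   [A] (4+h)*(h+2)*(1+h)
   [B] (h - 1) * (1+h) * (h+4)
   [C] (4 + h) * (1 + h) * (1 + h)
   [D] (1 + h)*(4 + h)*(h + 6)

We need to factor 4 + h^2 * 6 + h^3 + 9 * h.
The factored form is (4 + h) * (1 + h) * (1 + h).
C) (4 + h) * (1 + h) * (1 + h)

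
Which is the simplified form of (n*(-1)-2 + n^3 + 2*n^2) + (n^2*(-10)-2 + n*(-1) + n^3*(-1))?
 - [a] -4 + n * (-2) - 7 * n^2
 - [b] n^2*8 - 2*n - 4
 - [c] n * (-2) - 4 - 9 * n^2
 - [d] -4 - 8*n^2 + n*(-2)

Adding the polynomials and combining like terms:
(n*(-1) - 2 + n^3 + 2*n^2) + (n^2*(-10) - 2 + n*(-1) + n^3*(-1))
= -4 - 8*n^2 + n*(-2)
d) -4 - 8*n^2 + n*(-2)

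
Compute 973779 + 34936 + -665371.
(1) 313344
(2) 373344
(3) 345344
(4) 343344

First: 973779 + 34936 = 1008715
Then: 1008715 + -665371 = 343344
4) 343344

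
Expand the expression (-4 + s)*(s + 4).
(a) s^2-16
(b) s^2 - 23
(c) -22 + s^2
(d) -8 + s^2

Expanding (-4 + s)*(s + 4):
= s^2-16
a) s^2-16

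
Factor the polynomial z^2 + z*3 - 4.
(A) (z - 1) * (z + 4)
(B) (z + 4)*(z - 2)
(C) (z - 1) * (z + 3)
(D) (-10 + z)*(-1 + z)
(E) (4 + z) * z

We need to factor z^2 + z*3 - 4.
The factored form is (z - 1) * (z + 4).
A) (z - 1) * (z + 4)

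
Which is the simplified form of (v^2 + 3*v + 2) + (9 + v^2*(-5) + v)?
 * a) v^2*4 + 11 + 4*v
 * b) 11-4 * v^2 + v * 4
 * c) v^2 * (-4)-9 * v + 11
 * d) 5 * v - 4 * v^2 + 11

Adding the polynomials and combining like terms:
(v^2 + 3*v + 2) + (9 + v^2*(-5) + v)
= 11-4 * v^2 + v * 4
b) 11-4 * v^2 + v * 4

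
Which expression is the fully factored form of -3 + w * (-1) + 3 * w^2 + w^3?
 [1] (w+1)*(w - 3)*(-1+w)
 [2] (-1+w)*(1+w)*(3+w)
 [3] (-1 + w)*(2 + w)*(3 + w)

We need to factor -3 + w * (-1) + 3 * w^2 + w^3.
The factored form is (-1+w)*(1+w)*(3+w).
2) (-1+w)*(1+w)*(3+w)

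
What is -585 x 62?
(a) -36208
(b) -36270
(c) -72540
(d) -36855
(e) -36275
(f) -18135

-585 * 62 = -36270
b) -36270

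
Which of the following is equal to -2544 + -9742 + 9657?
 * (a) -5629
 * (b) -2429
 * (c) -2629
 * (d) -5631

First: -2544 + -9742 = -12286
Then: -12286 + 9657 = -2629
c) -2629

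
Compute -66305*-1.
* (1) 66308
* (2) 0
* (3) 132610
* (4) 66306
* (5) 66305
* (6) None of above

-66305 * -1 = 66305
5) 66305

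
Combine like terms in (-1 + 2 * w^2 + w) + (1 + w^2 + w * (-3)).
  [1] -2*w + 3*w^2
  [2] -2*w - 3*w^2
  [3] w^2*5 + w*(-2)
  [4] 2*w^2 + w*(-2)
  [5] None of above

Adding the polynomials and combining like terms:
(-1 + 2*w^2 + w) + (1 + w^2 + w*(-3))
= -2*w + 3*w^2
1) -2*w + 3*w^2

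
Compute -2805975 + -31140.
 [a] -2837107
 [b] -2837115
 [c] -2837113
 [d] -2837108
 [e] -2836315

-2805975 + -31140 = -2837115
b) -2837115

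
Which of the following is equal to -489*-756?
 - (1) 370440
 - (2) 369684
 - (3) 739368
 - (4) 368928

-489 * -756 = 369684
2) 369684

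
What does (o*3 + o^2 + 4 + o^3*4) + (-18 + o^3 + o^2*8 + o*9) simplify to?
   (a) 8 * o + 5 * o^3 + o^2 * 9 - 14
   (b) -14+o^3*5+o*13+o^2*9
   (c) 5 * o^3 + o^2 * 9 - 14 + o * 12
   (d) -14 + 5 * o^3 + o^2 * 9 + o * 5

Adding the polynomials and combining like terms:
(o*3 + o^2 + 4 + o^3*4) + (-18 + o^3 + o^2*8 + o*9)
= 5 * o^3 + o^2 * 9 - 14 + o * 12
c) 5 * o^3 + o^2 * 9 - 14 + o * 12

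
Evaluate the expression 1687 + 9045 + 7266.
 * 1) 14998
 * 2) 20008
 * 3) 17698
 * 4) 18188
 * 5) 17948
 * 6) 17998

First: 1687 + 9045 = 10732
Then: 10732 + 7266 = 17998
6) 17998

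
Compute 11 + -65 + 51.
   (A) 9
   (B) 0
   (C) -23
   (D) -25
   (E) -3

First: 11 + -65 = -54
Then: -54 + 51 = -3
E) -3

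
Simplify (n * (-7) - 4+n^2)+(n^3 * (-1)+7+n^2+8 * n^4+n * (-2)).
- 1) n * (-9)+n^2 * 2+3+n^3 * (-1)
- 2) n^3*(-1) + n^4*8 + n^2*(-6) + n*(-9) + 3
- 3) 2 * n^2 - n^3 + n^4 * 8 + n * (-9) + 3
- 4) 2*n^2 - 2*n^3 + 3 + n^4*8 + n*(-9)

Adding the polynomials and combining like terms:
(n*(-7) - 4 + n^2) + (n^3*(-1) + 7 + n^2 + 8*n^4 + n*(-2))
= 2 * n^2 - n^3 + n^4 * 8 + n * (-9) + 3
3) 2 * n^2 - n^3 + n^4 * 8 + n * (-9) + 3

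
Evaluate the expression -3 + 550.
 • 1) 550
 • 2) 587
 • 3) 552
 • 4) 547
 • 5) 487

-3 + 550 = 547
4) 547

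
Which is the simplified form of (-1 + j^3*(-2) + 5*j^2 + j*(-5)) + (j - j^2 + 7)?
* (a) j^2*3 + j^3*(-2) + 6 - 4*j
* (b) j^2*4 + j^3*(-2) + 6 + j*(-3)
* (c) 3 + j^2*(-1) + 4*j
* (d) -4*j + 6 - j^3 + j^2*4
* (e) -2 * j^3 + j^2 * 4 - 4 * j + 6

Adding the polynomials and combining like terms:
(-1 + j^3*(-2) + 5*j^2 + j*(-5)) + (j - j^2 + 7)
= -2 * j^3 + j^2 * 4 - 4 * j + 6
e) -2 * j^3 + j^2 * 4 - 4 * j + 6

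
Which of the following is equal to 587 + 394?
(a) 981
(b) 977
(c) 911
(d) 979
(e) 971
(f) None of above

587 + 394 = 981
a) 981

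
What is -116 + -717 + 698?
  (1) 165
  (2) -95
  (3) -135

First: -116 + -717 = -833
Then: -833 + 698 = -135
3) -135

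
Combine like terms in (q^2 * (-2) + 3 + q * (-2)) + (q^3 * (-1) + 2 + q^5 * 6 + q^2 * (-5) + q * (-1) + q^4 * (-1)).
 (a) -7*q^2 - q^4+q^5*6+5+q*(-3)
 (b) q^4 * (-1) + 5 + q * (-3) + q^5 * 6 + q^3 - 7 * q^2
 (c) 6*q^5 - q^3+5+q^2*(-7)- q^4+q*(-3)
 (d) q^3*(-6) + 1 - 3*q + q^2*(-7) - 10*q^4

Adding the polynomials and combining like terms:
(q^2*(-2) + 3 + q*(-2)) + (q^3*(-1) + 2 + q^5*6 + q^2*(-5) + q*(-1) + q^4*(-1))
= 6*q^5 - q^3+5+q^2*(-7)- q^4+q*(-3)
c) 6*q^5 - q^3+5+q^2*(-7)- q^4+q*(-3)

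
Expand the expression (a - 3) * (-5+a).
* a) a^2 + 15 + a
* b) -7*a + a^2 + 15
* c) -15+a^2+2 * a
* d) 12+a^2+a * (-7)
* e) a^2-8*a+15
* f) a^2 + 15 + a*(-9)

Expanding (a - 3) * (-5+a):
= a^2-8*a+15
e) a^2-8*a+15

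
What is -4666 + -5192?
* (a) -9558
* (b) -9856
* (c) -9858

-4666 + -5192 = -9858
c) -9858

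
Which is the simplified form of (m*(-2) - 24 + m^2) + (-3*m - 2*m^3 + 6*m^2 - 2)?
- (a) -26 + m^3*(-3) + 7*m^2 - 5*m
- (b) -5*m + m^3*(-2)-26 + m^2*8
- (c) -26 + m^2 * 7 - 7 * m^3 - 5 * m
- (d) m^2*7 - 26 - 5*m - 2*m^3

Adding the polynomials and combining like terms:
(m*(-2) - 24 + m^2) + (-3*m - 2*m^3 + 6*m^2 - 2)
= m^2*7 - 26 - 5*m - 2*m^3
d) m^2*7 - 26 - 5*m - 2*m^3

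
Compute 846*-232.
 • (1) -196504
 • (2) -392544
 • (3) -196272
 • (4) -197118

846 * -232 = -196272
3) -196272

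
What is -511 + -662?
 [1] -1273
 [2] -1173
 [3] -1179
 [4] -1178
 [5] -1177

-511 + -662 = -1173
2) -1173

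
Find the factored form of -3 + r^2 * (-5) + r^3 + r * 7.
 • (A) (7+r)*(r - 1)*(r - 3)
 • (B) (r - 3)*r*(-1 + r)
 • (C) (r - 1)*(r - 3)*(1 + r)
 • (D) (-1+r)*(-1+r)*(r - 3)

We need to factor -3 + r^2 * (-5) + r^3 + r * 7.
The factored form is (-1+r)*(-1+r)*(r - 3).
D) (-1+r)*(-1+r)*(r - 3)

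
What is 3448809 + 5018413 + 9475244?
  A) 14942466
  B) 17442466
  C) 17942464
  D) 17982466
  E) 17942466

First: 3448809 + 5018413 = 8467222
Then: 8467222 + 9475244 = 17942466
E) 17942466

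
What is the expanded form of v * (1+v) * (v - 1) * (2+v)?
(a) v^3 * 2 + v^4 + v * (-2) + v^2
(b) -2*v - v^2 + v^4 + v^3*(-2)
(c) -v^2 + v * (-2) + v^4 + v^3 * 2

Expanding v * (1+v) * (v - 1) * (2+v):
= -v^2 + v * (-2) + v^4 + v^3 * 2
c) -v^2 + v * (-2) + v^4 + v^3 * 2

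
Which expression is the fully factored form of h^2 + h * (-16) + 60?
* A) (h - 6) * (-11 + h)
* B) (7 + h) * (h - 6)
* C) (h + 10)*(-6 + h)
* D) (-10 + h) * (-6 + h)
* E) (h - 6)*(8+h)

We need to factor h^2 + h * (-16) + 60.
The factored form is (-10 + h) * (-6 + h).
D) (-10 + h) * (-6 + h)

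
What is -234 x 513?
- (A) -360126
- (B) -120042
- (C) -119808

-234 * 513 = -120042
B) -120042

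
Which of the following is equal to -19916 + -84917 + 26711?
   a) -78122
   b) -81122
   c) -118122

First: -19916 + -84917 = -104833
Then: -104833 + 26711 = -78122
a) -78122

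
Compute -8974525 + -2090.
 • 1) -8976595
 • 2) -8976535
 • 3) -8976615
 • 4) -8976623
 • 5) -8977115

-8974525 + -2090 = -8976615
3) -8976615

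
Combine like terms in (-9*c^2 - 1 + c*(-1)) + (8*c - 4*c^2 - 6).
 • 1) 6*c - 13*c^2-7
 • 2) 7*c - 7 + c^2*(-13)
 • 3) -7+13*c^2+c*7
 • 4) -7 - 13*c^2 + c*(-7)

Adding the polynomials and combining like terms:
(-9*c^2 - 1 + c*(-1)) + (8*c - 4*c^2 - 6)
= 7*c - 7 + c^2*(-13)
2) 7*c - 7 + c^2*(-13)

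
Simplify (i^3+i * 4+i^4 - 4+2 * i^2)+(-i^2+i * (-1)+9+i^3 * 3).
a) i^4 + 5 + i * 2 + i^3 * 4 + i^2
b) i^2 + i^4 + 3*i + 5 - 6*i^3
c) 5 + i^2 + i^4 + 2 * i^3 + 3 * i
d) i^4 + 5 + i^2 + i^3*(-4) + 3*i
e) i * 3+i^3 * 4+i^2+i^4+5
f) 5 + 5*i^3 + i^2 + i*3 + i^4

Adding the polynomials and combining like terms:
(i^3 + i*4 + i^4 - 4 + 2*i^2) + (-i^2 + i*(-1) + 9 + i^3*3)
= i * 3+i^3 * 4+i^2+i^4+5
e) i * 3+i^3 * 4+i^2+i^4+5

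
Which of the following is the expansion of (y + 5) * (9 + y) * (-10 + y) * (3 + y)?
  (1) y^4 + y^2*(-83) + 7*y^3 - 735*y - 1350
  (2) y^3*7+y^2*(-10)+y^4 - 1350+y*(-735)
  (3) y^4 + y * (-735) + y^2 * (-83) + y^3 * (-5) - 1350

Expanding (y + 5) * (9 + y) * (-10 + y) * (3 + y):
= y^4 + y^2*(-83) + 7*y^3 - 735*y - 1350
1) y^4 + y^2*(-83) + 7*y^3 - 735*y - 1350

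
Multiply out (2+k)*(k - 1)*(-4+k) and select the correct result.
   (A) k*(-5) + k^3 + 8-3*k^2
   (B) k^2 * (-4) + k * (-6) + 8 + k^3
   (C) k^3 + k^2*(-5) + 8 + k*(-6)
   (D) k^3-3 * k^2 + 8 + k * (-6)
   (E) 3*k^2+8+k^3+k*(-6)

Expanding (2+k)*(k - 1)*(-4+k):
= k^3-3 * k^2 + 8 + k * (-6)
D) k^3-3 * k^2 + 8 + k * (-6)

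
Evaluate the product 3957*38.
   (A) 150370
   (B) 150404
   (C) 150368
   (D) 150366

3957 * 38 = 150366
D) 150366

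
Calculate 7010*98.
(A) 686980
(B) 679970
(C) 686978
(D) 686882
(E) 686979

7010 * 98 = 686980
A) 686980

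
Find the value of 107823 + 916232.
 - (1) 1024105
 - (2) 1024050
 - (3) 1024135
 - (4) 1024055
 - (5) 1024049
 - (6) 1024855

107823 + 916232 = 1024055
4) 1024055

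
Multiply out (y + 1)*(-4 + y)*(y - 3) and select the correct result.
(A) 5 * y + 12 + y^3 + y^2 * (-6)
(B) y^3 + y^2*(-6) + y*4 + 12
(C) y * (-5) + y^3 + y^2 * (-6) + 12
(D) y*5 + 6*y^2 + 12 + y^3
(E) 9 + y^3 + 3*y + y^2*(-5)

Expanding (y + 1)*(-4 + y)*(y - 3):
= 5 * y + 12 + y^3 + y^2 * (-6)
A) 5 * y + 12 + y^3 + y^2 * (-6)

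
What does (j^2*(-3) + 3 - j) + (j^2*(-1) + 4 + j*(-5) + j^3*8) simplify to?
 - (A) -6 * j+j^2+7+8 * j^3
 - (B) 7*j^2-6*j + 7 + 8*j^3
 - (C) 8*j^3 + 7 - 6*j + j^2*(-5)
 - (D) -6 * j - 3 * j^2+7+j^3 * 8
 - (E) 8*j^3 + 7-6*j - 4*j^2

Adding the polynomials and combining like terms:
(j^2*(-3) + 3 - j) + (j^2*(-1) + 4 + j*(-5) + j^3*8)
= 8*j^3 + 7-6*j - 4*j^2
E) 8*j^3 + 7-6*j - 4*j^2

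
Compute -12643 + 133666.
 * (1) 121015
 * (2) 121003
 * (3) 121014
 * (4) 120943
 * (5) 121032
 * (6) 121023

-12643 + 133666 = 121023
6) 121023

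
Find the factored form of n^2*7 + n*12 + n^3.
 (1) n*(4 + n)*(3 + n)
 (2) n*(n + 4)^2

We need to factor n^2*7 + n*12 + n^3.
The factored form is n*(4 + n)*(3 + n).
1) n*(4 + n)*(3 + n)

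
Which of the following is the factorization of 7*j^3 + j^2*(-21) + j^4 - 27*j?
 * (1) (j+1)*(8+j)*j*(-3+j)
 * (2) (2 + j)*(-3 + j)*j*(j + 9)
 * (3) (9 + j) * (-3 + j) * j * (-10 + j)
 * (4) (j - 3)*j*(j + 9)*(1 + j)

We need to factor 7*j^3 + j^2*(-21) + j^4 - 27*j.
The factored form is (j - 3)*j*(j + 9)*(1 + j).
4) (j - 3)*j*(j + 9)*(1 + j)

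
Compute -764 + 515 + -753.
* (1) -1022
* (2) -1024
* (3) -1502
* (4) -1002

First: -764 + 515 = -249
Then: -249 + -753 = -1002
4) -1002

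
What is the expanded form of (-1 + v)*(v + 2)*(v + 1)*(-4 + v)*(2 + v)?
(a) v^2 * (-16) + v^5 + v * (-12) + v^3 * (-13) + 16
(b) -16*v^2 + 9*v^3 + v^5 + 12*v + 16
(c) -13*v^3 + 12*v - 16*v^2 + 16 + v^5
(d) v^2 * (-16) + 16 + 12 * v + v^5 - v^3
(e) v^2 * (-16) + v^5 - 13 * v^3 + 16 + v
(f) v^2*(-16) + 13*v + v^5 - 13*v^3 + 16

Expanding (-1 + v)*(v + 2)*(v + 1)*(-4 + v)*(2 + v):
= -13*v^3 + 12*v - 16*v^2 + 16 + v^5
c) -13*v^3 + 12*v - 16*v^2 + 16 + v^5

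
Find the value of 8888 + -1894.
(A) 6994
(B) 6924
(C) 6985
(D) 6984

8888 + -1894 = 6994
A) 6994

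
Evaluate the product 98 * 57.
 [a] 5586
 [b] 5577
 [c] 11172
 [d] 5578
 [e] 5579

98 * 57 = 5586
a) 5586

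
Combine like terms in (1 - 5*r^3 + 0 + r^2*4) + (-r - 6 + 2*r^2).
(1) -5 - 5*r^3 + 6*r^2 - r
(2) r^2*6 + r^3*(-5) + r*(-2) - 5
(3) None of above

Adding the polynomials and combining like terms:
(1 - 5*r^3 + 0 + r^2*4) + (-r - 6 + 2*r^2)
= -5 - 5*r^3 + 6*r^2 - r
1) -5 - 5*r^3 + 6*r^2 - r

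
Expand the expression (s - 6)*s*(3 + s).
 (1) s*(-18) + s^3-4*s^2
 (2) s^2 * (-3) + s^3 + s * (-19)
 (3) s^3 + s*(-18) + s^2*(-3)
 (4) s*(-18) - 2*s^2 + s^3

Expanding (s - 6)*s*(3 + s):
= s^3 + s*(-18) + s^2*(-3)
3) s^3 + s*(-18) + s^2*(-3)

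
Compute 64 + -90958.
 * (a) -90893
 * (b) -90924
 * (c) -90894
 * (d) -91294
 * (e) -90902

64 + -90958 = -90894
c) -90894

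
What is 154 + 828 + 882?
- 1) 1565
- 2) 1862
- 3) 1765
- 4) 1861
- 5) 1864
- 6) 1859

First: 154 + 828 = 982
Then: 982 + 882 = 1864
5) 1864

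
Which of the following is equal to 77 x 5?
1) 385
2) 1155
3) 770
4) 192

77 * 5 = 385
1) 385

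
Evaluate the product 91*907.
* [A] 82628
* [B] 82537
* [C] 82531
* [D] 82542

91 * 907 = 82537
B) 82537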